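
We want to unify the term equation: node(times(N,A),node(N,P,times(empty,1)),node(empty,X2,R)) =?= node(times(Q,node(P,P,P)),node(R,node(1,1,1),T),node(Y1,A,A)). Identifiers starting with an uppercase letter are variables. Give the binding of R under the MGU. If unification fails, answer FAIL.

Decompose node/3: times(N,A) =?= times(Q,node(P,P,P)),  node(N,P,times(empty,1)) =?= node(R,node(1,1,1),T),  node(empty,X2,R) =?= node(Y1,A,A).
Decompose times/2: N =?= Q,  A =?= node(P,P,P).
Bind N := Q; substituting into the one remaining equation that mentions N gives: node(Q,P,times(empty,1)) =?= node(R,node(1,1,1),T).
Bind A := node(P,P,P); substituting into the one remaining equation that mentions A gives: node(empty,X2,R) =?= node(Y1,node(P,P,P),node(P,P,P)).
Decompose node/3: Q =?= R,  P =?= node(1,1,1),  times(empty,1) =?= T.
Bind Q := R; no other remaining equation mentions Q. Substituting into the earlier binding gives N := R.
Bind P := node(1,1,1); substituting into the one remaining equation that mentions P gives: node(empty,X2,R) =?= node(Y1,node(node(1,1,1),node(1,1,1),node(1,1,1)),node(node(1,1,1),node(1,1,1),node(1,1,1))). Substituting into the earlier binding gives A := node(node(1,1,1),node(1,1,1),node(1,1,1)).
Bind T := times(empty,1); no other remaining equation mentions T.
Decompose node/3: empty =?= Y1,  X2 =?= node(node(1,1,1),node(1,1,1),node(1,1,1)),  R =?= node(node(1,1,1),node(1,1,1),node(1,1,1)).
Bind Y1 := empty; no other remaining equation mentions Y1.
Bind X2 := node(node(1,1,1),node(1,1,1),node(1,1,1)); no other remaining equation mentions X2.
Bind R := node(node(1,1,1),node(1,1,1),node(1,1,1)). Substituting into the earlier bindings gives N := node(node(1,1,1),node(1,1,1),node(1,1,1)), Q := node(node(1,1,1),node(1,1,1),node(1,1,1)).
MGU = { N -> node(node(1,1,1),node(1,1,1),node(1,1,1)), A -> node(node(1,1,1),node(1,1,1),node(1,1,1)), Q -> node(node(1,1,1),node(1,1,1),node(1,1,1)), P -> node(1,1,1), T -> times(empty,1), Y1 -> empty, X2 -> node(node(1,1,1),node(1,1,1),node(1,1,1)), R -> node(node(1,1,1),node(1,1,1),node(1,1,1)) }, so R -> node(node(1,1,1),node(1,1,1),node(1,1,1)).

node(node(1,1,1),node(1,1,1),node(1,1,1))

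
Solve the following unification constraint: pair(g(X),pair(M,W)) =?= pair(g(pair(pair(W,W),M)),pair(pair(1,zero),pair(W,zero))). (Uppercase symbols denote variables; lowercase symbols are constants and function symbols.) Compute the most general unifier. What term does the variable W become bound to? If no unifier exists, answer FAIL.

FAIL

Decompose pair/2: g(X) =?= g(pair(pair(W,W),M)),  pair(M,W) =?= pair(pair(1,zero),pair(W,zero)).
Decompose g/1: X =?= pair(pair(W,W),M).
Bind X := pair(pair(W,W),M); no other remaining equation mentions X.
Decompose pair/2: M =?= pair(1,zero),  W =?= pair(W,zero).
Bind M := pair(1,zero); no other remaining equation mentions M. Substituting into the earlier binding gives X := pair(pair(W,W),pair(1,zero)).
Occurs check fails: W occurs in pair(W,zero); the equation W =?= pair(W,zero) has no finite solution.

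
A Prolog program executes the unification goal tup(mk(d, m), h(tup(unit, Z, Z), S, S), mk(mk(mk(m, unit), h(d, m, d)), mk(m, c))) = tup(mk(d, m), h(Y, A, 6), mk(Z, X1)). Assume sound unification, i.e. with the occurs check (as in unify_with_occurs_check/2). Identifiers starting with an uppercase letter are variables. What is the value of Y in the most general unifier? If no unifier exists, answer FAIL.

tup(unit, mk(mk(m, unit), h(d, m, d)), mk(mk(m, unit), h(d, m, d)))

Decompose tup/3: mk(d, m) = mk(d, m),  h(tup(unit, Z, Z), S, S) = h(Y, A, 6),  mk(mk(mk(m, unit), h(d, m, d)), mk(m, c)) = mk(Z, X1).
Delete trivial equation mk(d, m) = mk(d, m).
Decompose h/3: tup(unit, Z, Z) = Y,  S = A,  S = 6.
Bind Y := tup(unit, Z, Z); no other remaining equation mentions Y.
Bind S := A; substituting into the one remaining equation that mentions S gives: A = 6.
Bind A := 6; no other remaining equation mentions A. Substituting into the earlier binding gives S := 6.
Decompose mk/2: mk(mk(m, unit), h(d, m, d)) = Z,  mk(m, c) = X1.
Bind Z := mk(mk(m, unit), h(d, m, d)); no other remaining equation mentions Z. Substituting into the earlier binding gives Y := tup(unit, mk(mk(m, unit), h(d, m, d)), mk(mk(m, unit), h(d, m, d))).
Bind X1 := mk(m, c).
MGU = { Y -> tup(unit, mk(mk(m, unit), h(d, m, d)), mk(mk(m, unit), h(d, m, d))), S -> 6, A -> 6, Z -> mk(mk(m, unit), h(d, m, d)), X1 -> mk(m, c) }, so Y -> tup(unit, mk(mk(m, unit), h(d, m, d)), mk(mk(m, unit), h(d, m, d))).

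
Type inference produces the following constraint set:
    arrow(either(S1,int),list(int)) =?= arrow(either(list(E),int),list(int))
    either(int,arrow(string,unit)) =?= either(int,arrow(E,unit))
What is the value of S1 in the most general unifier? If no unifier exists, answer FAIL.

Decompose arrow/2: either(S1,int) =?= either(list(E),int),  list(int) =?= list(int).
Decompose either/2: S1 =?= list(E),  int =?= int.
Bind S1 := list(E); no other remaining equation mentions S1.
Delete trivial equation int =?= int.
Delete trivial equation list(int) =?= list(int).
Decompose either/2: int =?= int,  arrow(string,unit) =?= arrow(E,unit).
Delete trivial equation int =?= int.
Decompose arrow/2: string =?= E,  unit =?= unit.
Bind E := string; no other remaining equation mentions E. Substituting into the earlier binding gives S1 := list(string).
Delete trivial equation unit =?= unit.
MGU = { S1 -> list(string), E -> string }, so S1 -> list(string).

list(string)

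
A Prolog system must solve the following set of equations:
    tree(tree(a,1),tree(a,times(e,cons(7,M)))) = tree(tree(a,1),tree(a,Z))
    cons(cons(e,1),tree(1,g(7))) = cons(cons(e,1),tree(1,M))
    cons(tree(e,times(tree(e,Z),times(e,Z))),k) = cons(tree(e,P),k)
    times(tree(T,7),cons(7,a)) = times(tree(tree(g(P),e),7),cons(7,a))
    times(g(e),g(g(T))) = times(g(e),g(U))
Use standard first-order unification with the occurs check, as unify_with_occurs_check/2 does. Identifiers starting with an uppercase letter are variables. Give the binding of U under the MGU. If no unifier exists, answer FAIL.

Decompose tree/2: tree(a,1) = tree(a,1),  tree(a,times(e,cons(7,M))) = tree(a,Z).
Delete trivial equation tree(a,1) = tree(a,1).
Decompose tree/2: a = a,  times(e,cons(7,M)) = Z.
Delete trivial equation a = a.
Bind Z := times(e,cons(7,M)); substituting into the one remaining equation that mentions Z gives: cons(tree(e,times(tree(e,times(e,cons(7,M))),times(e,times(e,cons(7,M))))),k) = cons(tree(e,P),k).
Decompose cons/2: cons(e,1) = cons(e,1),  tree(1,g(7)) = tree(1,M).
Delete trivial equation cons(e,1) = cons(e,1).
Decompose tree/2: 1 = 1,  g(7) = M.
Delete trivial equation 1 = 1.
Bind M := g(7); substituting into the one remaining equation that mentions M gives: cons(tree(e,times(tree(e,times(e,cons(7,g(7)))),times(e,times(e,cons(7,g(7)))))),k) = cons(tree(e,P),k). Substituting into the earlier binding gives Z := times(e,cons(7,g(7))).
Decompose cons/2: tree(e,times(tree(e,times(e,cons(7,g(7)))),times(e,times(e,cons(7,g(7)))))) = tree(e,P),  k = k.
Decompose tree/2: e = e,  times(tree(e,times(e,cons(7,g(7)))),times(e,times(e,cons(7,g(7))))) = P.
Delete trivial equation e = e.
Bind P := times(tree(e,times(e,cons(7,g(7)))),times(e,times(e,cons(7,g(7))))); substituting into the one remaining equation that mentions P gives: times(tree(T,7),cons(7,a)) = times(tree(tree(g(times(tree(e,times(e,cons(7,g(7)))),times(e,times(e,cons(7,g(7)))))),e),7),cons(7,a)).
Delete trivial equation k = k.
Decompose times/2: tree(T,7) = tree(tree(g(times(tree(e,times(e,cons(7,g(7)))),times(e,times(e,cons(7,g(7)))))),e),7),  cons(7,a) = cons(7,a).
Decompose tree/2: T = tree(g(times(tree(e,times(e,cons(7,g(7)))),times(e,times(e,cons(7,g(7)))))),e),  7 = 7.
Bind T := tree(g(times(tree(e,times(e,cons(7,g(7)))),times(e,times(e,cons(7,g(7)))))),e); substituting into the one remaining equation that mentions T gives: times(g(e),g(g(tree(g(times(tree(e,times(e,cons(7,g(7)))),times(e,times(e,cons(7,g(7)))))),e)))) = times(g(e),g(U)).
Delete trivial equation 7 = 7.
Delete trivial equation cons(7,a) = cons(7,a).
Decompose times/2: g(e) = g(e),  g(g(tree(g(times(tree(e,times(e,cons(7,g(7)))),times(e,times(e,cons(7,g(7)))))),e))) = g(U).
Delete trivial equation g(e) = g(e).
Decompose g/1: g(tree(g(times(tree(e,times(e,cons(7,g(7)))),times(e,times(e,cons(7,g(7)))))),e)) = U.
Bind U := g(tree(g(times(tree(e,times(e,cons(7,g(7)))),times(e,times(e,cons(7,g(7)))))),e)).
MGU = { Z -> times(e,cons(7,g(7))), M -> g(7), P -> times(tree(e,times(e,cons(7,g(7)))),times(e,times(e,cons(7,g(7))))), T -> tree(g(times(tree(e,times(e,cons(7,g(7)))),times(e,times(e,cons(7,g(7)))))),e), U -> g(tree(g(times(tree(e,times(e,cons(7,g(7)))),times(e,times(e,cons(7,g(7)))))),e)) }, so U -> g(tree(g(times(tree(e,times(e,cons(7,g(7)))),times(e,times(e,cons(7,g(7)))))),e)).

g(tree(g(times(tree(e,times(e,cons(7,g(7)))),times(e,times(e,cons(7,g(7)))))),e))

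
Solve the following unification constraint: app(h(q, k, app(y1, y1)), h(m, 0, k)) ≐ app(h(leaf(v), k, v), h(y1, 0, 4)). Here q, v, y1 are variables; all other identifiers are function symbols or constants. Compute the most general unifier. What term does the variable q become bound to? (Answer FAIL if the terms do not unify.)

Decompose app/2: h(q, k, app(y1, y1)) ≐ h(leaf(v), k, v),  h(m, 0, k) ≐ h(y1, 0, 4).
Decompose h/3: q ≐ leaf(v),  k ≐ k,  app(y1, y1) ≐ v.
Bind q := leaf(v); no other remaining equation mentions q.
Delete trivial equation k ≐ k.
Bind v := app(y1, y1); no other remaining equation mentions v. Substituting into the earlier binding gives q := leaf(app(y1, y1)).
Decompose h/3: m ≐ y1,  0 ≐ 0,  k ≐ 4.
Bind y1 := m; no other remaining equation mentions y1. Substituting into the earlier bindings gives q := leaf(app(m, m)), v := app(m, m).
Delete trivial equation 0 ≐ 0.
Clash: constants k and 4 differ; no unifier exists.

FAIL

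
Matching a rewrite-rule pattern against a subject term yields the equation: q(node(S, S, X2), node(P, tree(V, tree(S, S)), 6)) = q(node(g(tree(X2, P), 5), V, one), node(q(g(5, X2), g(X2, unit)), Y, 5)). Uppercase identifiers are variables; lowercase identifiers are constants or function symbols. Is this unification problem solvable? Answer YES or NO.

Decompose q/2: node(S, S, X2) = node(g(tree(X2, P), 5), V, one),  node(P, tree(V, tree(S, S)), 6) = node(q(g(5, X2), g(X2, unit)), Y, 5).
Decompose node/3: S = g(tree(X2, P), 5),  S = V,  X2 = one.
Bind S := g(tree(X2, P), 5); substituting into the 2 remaining equations that mention S gives: g(tree(X2, P), 5) = V,  node(P, tree(V, tree(g(tree(X2, P), 5), g(tree(X2, P), 5))), 6) = node(q(g(5, X2), g(X2, unit)), Y, 5).
Bind V := g(tree(X2, P), 5); substituting into the one remaining equation that mentions V gives: node(P, tree(g(tree(X2, P), 5), tree(g(tree(X2, P), 5), g(tree(X2, P), 5))), 6) = node(q(g(5, X2), g(X2, unit)), Y, 5).
Bind X2 := one; substituting into the remaining equation gives: node(P, tree(g(tree(one, P), 5), tree(g(tree(one, P), 5), g(tree(one, P), 5))), 6) = node(q(g(5, one), g(one, unit)), Y, 5). Substituting into the earlier bindings gives S := g(tree(one, P), 5), V := g(tree(one, P), 5).
Decompose node/3: P = q(g(5, one), g(one, unit)),  tree(g(tree(one, P), 5), tree(g(tree(one, P), 5), g(tree(one, P), 5))) = Y,  6 = 5.
Bind P := q(g(5, one), g(one, unit)); substituting into the one remaining equation that mentions P gives: tree(g(tree(one, q(g(5, one), g(one, unit))), 5), tree(g(tree(one, q(g(5, one), g(one, unit))), 5), g(tree(one, q(g(5, one), g(one, unit))), 5))) = Y. Substituting into the earlier bindings gives S := g(tree(one, q(g(5, one), g(one, unit))), 5), V := g(tree(one, q(g(5, one), g(one, unit))), 5).
Bind Y := tree(g(tree(one, q(g(5, one), g(one, unit))), 5), tree(g(tree(one, q(g(5, one), g(one, unit))), 5), g(tree(one, q(g(5, one), g(one, unit))), 5))); no other remaining equation mentions Y.
Clash: constants 6 and 5 differ; no unifier exists.

NO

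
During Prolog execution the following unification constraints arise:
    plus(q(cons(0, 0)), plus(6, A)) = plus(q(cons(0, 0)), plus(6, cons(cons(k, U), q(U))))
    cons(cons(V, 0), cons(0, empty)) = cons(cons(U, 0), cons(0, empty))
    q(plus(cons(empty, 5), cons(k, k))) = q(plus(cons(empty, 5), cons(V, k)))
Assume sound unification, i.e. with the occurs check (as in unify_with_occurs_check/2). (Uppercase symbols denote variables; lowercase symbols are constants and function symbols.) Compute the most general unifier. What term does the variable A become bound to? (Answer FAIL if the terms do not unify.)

cons(cons(k, k), q(k))

Decompose plus/2: q(cons(0, 0)) = q(cons(0, 0)),  plus(6, A) = plus(6, cons(cons(k, U), q(U))).
Delete trivial equation q(cons(0, 0)) = q(cons(0, 0)).
Decompose plus/2: 6 = 6,  A = cons(cons(k, U), q(U)).
Delete trivial equation 6 = 6.
Bind A := cons(cons(k, U), q(U)); no other remaining equation mentions A.
Decompose cons/2: cons(V, 0) = cons(U, 0),  cons(0, empty) = cons(0, empty).
Decompose cons/2: V = U,  0 = 0.
Bind V := U; substituting into the one remaining equation that mentions V gives: q(plus(cons(empty, 5), cons(k, k))) = q(plus(cons(empty, 5), cons(U, k))).
Delete trivial equation 0 = 0.
Delete trivial equation cons(0, empty) = cons(0, empty).
Decompose q/1: plus(cons(empty, 5), cons(k, k)) = plus(cons(empty, 5), cons(U, k)).
Decompose plus/2: cons(empty, 5) = cons(empty, 5),  cons(k, k) = cons(U, k).
Delete trivial equation cons(empty, 5) = cons(empty, 5).
Decompose cons/2: k = U,  k = k.
Bind U := k; no other remaining equation mentions U. Substituting into the earlier bindings gives A := cons(cons(k, k), q(k)), V := k.
Delete trivial equation k = k.
MGU = { A = cons(cons(k, k), q(k)), V = k, U = k }, so A = cons(cons(k, k), q(k)).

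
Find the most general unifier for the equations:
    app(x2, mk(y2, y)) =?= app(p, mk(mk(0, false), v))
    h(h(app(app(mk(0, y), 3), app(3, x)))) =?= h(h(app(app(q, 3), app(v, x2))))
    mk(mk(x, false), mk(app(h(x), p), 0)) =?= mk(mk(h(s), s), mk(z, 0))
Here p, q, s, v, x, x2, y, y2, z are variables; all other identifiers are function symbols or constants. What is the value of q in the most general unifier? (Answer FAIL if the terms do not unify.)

Decompose app/2: x2 =?= p,  mk(y2, y) =?= mk(mk(0, false), v).
Bind x2 := p; substituting into the one remaining equation that mentions x2 gives: h(h(app(app(mk(0, y), 3), app(3, x)))) =?= h(h(app(app(q, 3), app(v, p)))).
Decompose mk/2: y2 =?= mk(0, false),  y =?= v.
Bind y2 := mk(0, false); no other remaining equation mentions y2.
Bind y := v; substituting into the one remaining equation that mentions y gives: h(h(app(app(mk(0, v), 3), app(3, x)))) =?= h(h(app(app(q, 3), app(v, p)))).
Decompose h/1: h(app(app(mk(0, v), 3), app(3, x))) =?= h(app(app(q, 3), app(v, p))).
Decompose h/1: app(app(mk(0, v), 3), app(3, x)) =?= app(app(q, 3), app(v, p)).
Decompose app/2: app(mk(0, v), 3) =?= app(q, 3),  app(3, x) =?= app(v, p).
Decompose app/2: mk(0, v) =?= q,  3 =?= 3.
Bind q := mk(0, v); no other remaining equation mentions q.
Delete trivial equation 3 =?= 3.
Decompose app/2: 3 =?= v,  x =?= p.
Bind v := 3; no other remaining equation mentions v. Substituting into the earlier bindings gives y := 3, q := mk(0, 3).
Bind x := p; substituting into the remaining equation gives: mk(mk(p, false), mk(app(h(p), p), 0)) =?= mk(mk(h(s), s), mk(z, 0)).
Decompose mk/2: mk(p, false) =?= mk(h(s), s),  mk(app(h(p), p), 0) =?= mk(z, 0).
Decompose mk/2: p =?= h(s),  false =?= s.
Bind p := h(s); substituting into the one remaining equation that mentions p gives: mk(app(h(h(s)), h(s)), 0) =?= mk(z, 0). Substituting into the earlier bindings gives x2 := h(s), x := h(s).
Bind s := false; substituting into the remaining equation gives: mk(app(h(h(false)), h(false)), 0) =?= mk(z, 0). Substituting into the earlier bindings gives x2 := h(false), x := h(false), p := h(false).
Decompose mk/2: app(h(h(false)), h(false)) =?= z,  0 =?= 0.
Bind z := app(h(h(false)), h(false)); no other remaining equation mentions z.
Delete trivial equation 0 =?= 0.
MGU = { x2 ↦ h(false), y2 ↦ mk(0, false), y ↦ 3, q ↦ mk(0, 3), v ↦ 3, x ↦ h(false), p ↦ h(false), s ↦ false, z ↦ app(h(h(false)), h(false)) }, so q ↦ mk(0, 3).

mk(0, 3)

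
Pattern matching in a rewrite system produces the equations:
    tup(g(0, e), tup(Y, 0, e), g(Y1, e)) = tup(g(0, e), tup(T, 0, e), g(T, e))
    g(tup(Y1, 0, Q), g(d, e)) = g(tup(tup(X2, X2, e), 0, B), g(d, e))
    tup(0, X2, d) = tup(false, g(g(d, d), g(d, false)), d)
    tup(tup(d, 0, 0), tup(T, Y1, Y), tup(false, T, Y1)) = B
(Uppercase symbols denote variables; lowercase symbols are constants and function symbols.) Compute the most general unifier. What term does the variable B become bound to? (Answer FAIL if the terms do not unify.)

FAIL

Decompose tup/3: g(0, e) = g(0, e),  tup(Y, 0, e) = tup(T, 0, e),  g(Y1, e) = g(T, e).
Delete trivial equation g(0, e) = g(0, e).
Decompose tup/3: Y = T,  0 = 0,  e = e.
Bind Y := T; substituting into the one remaining equation that mentions Y gives: tup(tup(d, 0, 0), tup(T, Y1, T), tup(false, T, Y1)) = B.
Delete trivial equation 0 = 0.
Delete trivial equation e = e.
Decompose g/2: Y1 = T,  e = e.
Bind Y1 := T; substituting into the 2 remaining equations that mention Y1 gives: g(tup(T, 0, Q), g(d, e)) = g(tup(tup(X2, X2, e), 0, B), g(d, e)),  tup(tup(d, 0, 0), tup(T, T, T), tup(false, T, T)) = B.
Delete trivial equation e = e.
Decompose g/2: tup(T, 0, Q) = tup(tup(X2, X2, e), 0, B),  g(d, e) = g(d, e).
Decompose tup/3: T = tup(X2, X2, e),  0 = 0,  Q = B.
Bind T := tup(X2, X2, e); substituting into the one remaining equation that mentions T gives: tup(tup(d, 0, 0), tup(tup(X2, X2, e), tup(X2, X2, e), tup(X2, X2, e)), tup(false, tup(X2, X2, e), tup(X2, X2, e))) = B. Substituting into the earlier bindings gives Y := tup(X2, X2, e), Y1 := tup(X2, X2, e).
Delete trivial equation 0 = 0.
Bind Q := B; no other remaining equation mentions Q.
Delete trivial equation g(d, e) = g(d, e).
Decompose tup/3: 0 = false,  X2 = g(g(d, d), g(d, false)),  d = d.
Clash: constants 0 and false differ; no unifier exists.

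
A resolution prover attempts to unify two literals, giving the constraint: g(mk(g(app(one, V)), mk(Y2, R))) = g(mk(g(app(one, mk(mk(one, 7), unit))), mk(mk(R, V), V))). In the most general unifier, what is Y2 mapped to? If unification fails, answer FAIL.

mk(mk(mk(one, 7), unit), mk(mk(one, 7), unit))

Decompose g/1: mk(g(app(one, V)), mk(Y2, R)) = mk(g(app(one, mk(mk(one, 7), unit))), mk(mk(R, V), V)).
Decompose mk/2: g(app(one, V)) = g(app(one, mk(mk(one, 7), unit))),  mk(Y2, R) = mk(mk(R, V), V).
Decompose g/1: app(one, V) = app(one, mk(mk(one, 7), unit)).
Decompose app/2: one = one,  V = mk(mk(one, 7), unit).
Delete trivial equation one = one.
Bind V := mk(mk(one, 7), unit); substituting into the remaining equation gives: mk(Y2, R) = mk(mk(R, mk(mk(one, 7), unit)), mk(mk(one, 7), unit)).
Decompose mk/2: Y2 = mk(R, mk(mk(one, 7), unit)),  R = mk(mk(one, 7), unit).
Bind Y2 := mk(R, mk(mk(one, 7), unit)); no other remaining equation mentions Y2.
Bind R := mk(mk(one, 7), unit). Substituting into the earlier binding gives Y2 := mk(mk(mk(one, 7), unit), mk(mk(one, 7), unit)).
MGU = { V -> mk(mk(one, 7), unit), Y2 -> mk(mk(mk(one, 7), unit), mk(mk(one, 7), unit)), R -> mk(mk(one, 7), unit) }, so Y2 -> mk(mk(mk(one, 7), unit), mk(mk(one, 7), unit)).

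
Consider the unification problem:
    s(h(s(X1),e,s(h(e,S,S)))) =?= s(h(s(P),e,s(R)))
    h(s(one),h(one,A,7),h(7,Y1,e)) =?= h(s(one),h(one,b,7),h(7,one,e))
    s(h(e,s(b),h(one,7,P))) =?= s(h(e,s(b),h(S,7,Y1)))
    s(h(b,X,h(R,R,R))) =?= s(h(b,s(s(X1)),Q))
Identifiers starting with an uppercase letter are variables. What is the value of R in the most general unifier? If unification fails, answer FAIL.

h(e,one,one)

Decompose s/1: h(s(X1),e,s(h(e,S,S))) =?= h(s(P),e,s(R)).
Decompose h/3: s(X1) =?= s(P),  e =?= e,  s(h(e,S,S)) =?= s(R).
Decompose s/1: X1 =?= P.
Bind X1 := P; substituting into the one remaining equation that mentions X1 gives: s(h(b,X,h(R,R,R))) =?= s(h(b,s(s(P)),Q)).
Delete trivial equation e =?= e.
Decompose s/1: h(e,S,S) =?= R.
Bind R := h(e,S,S); substituting into the one remaining equation that mentions R gives: s(h(b,X,h(h(e,S,S),h(e,S,S),h(e,S,S)))) =?= s(h(b,s(s(P)),Q)).
Decompose h/3: s(one) =?= s(one),  h(one,A,7) =?= h(one,b,7),  h(7,Y1,e) =?= h(7,one,e).
Delete trivial equation s(one) =?= s(one).
Decompose h/3: one =?= one,  A =?= b,  7 =?= 7.
Delete trivial equation one =?= one.
Bind A := b; no other remaining equation mentions A.
Delete trivial equation 7 =?= 7.
Decompose h/3: 7 =?= 7,  Y1 =?= one,  e =?= e.
Delete trivial equation 7 =?= 7.
Bind Y1 := one; substituting into the one remaining equation that mentions Y1 gives: s(h(e,s(b),h(one,7,P))) =?= s(h(e,s(b),h(S,7,one))).
Delete trivial equation e =?= e.
Decompose s/1: h(e,s(b),h(one,7,P)) =?= h(e,s(b),h(S,7,one)).
Decompose h/3: e =?= e,  s(b) =?= s(b),  h(one,7,P) =?= h(S,7,one).
Delete trivial equation e =?= e.
Delete trivial equation s(b) =?= s(b).
Decompose h/3: one =?= S,  7 =?= 7,  P =?= one.
Bind S := one; substituting into the one remaining equation that mentions S gives: s(h(b,X,h(h(e,one,one),h(e,one,one),h(e,one,one)))) =?= s(h(b,s(s(P)),Q)). Substituting into the earlier binding gives R := h(e,one,one).
Delete trivial equation 7 =?= 7.
Bind P := one; substituting into the remaining equation gives: s(h(b,X,h(h(e,one,one),h(e,one,one),h(e,one,one)))) =?= s(h(b,s(s(one)),Q)). Substituting into the earlier binding gives X1 := one.
Decompose s/1: h(b,X,h(h(e,one,one),h(e,one,one),h(e,one,one))) =?= h(b,s(s(one)),Q).
Decompose h/3: b =?= b,  X =?= s(s(one)),  h(h(e,one,one),h(e,one,one),h(e,one,one)) =?= Q.
Delete trivial equation b =?= b.
Bind X := s(s(one)); no other remaining equation mentions X.
Bind Q := h(h(e,one,one),h(e,one,one),h(e,one,one)).
MGU = { X1 ↦ one, R ↦ h(e,one,one), A ↦ b, Y1 ↦ one, S ↦ one, P ↦ one, X ↦ s(s(one)), Q ↦ h(h(e,one,one),h(e,one,one),h(e,one,one)) }, so R ↦ h(e,one,one).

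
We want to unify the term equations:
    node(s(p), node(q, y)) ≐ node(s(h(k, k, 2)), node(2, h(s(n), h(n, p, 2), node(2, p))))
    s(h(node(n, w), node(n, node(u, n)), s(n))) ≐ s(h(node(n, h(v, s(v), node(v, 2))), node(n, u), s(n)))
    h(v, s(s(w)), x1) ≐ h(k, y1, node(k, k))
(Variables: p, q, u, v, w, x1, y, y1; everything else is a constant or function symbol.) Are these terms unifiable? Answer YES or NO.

Decompose node/2: s(p) ≐ s(h(k, k, 2)),  node(q, y) ≐ node(2, h(s(n), h(n, p, 2), node(2, p))).
Decompose s/1: p ≐ h(k, k, 2).
Bind p := h(k, k, 2); substituting into the one remaining equation that mentions p gives: node(q, y) ≐ node(2, h(s(n), h(n, h(k, k, 2), 2), node(2, h(k, k, 2)))).
Decompose node/2: q ≐ 2,  y ≐ h(s(n), h(n, h(k, k, 2), 2), node(2, h(k, k, 2))).
Bind q := 2; no other remaining equation mentions q.
Bind y := h(s(n), h(n, h(k, k, 2), 2), node(2, h(k, k, 2))); no other remaining equation mentions y.
Decompose s/1: h(node(n, w), node(n, node(u, n)), s(n)) ≐ h(node(n, h(v, s(v), node(v, 2))), node(n, u), s(n)).
Decompose h/3: node(n, w) ≐ node(n, h(v, s(v), node(v, 2))),  node(n, node(u, n)) ≐ node(n, u),  s(n) ≐ s(n).
Decompose node/2: n ≐ n,  w ≐ h(v, s(v), node(v, 2)).
Delete trivial equation n ≐ n.
Bind w := h(v, s(v), node(v, 2)); substituting into the one remaining equation that mentions w gives: h(v, s(s(h(v, s(v), node(v, 2)))), x1) ≐ h(k, y1, node(k, k)).
Decompose node/2: n ≐ n,  node(u, n) ≐ u.
Delete trivial equation n ≐ n.
Occurs check fails: u occurs in node(u, n); the equation u ≐ node(u, n) has no finite solution.

NO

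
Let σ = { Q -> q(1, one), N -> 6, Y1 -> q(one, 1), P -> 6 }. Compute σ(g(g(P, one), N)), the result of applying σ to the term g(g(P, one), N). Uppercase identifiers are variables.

Replace each occurrence of N with 6.
Replace each occurrence of P with 6.
Result: g(g(6, one), 6).

g(g(6, one), 6)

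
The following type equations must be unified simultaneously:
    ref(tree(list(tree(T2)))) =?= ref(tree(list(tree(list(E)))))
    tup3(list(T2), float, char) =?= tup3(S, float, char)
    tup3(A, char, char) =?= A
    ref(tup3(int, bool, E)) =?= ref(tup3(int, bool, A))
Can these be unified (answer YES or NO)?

NO

Decompose ref/1: tree(list(tree(T2))) =?= tree(list(tree(list(E)))).
Decompose tree/1: list(tree(T2)) =?= list(tree(list(E))).
Decompose list/1: tree(T2) =?= tree(list(E)).
Decompose tree/1: T2 =?= list(E).
Bind T2 := list(E); substituting into the one remaining equation that mentions T2 gives: tup3(list(list(E)), float, char) =?= tup3(S, float, char).
Decompose tup3/3: list(list(E)) =?= S,  float =?= float,  char =?= char.
Bind S := list(list(E)); no other remaining equation mentions S.
Delete trivial equation float =?= float.
Delete trivial equation char =?= char.
Occurs check fails: A occurs in tup3(A, char, char); the equation A =?= tup3(A, char, char) has no finite solution.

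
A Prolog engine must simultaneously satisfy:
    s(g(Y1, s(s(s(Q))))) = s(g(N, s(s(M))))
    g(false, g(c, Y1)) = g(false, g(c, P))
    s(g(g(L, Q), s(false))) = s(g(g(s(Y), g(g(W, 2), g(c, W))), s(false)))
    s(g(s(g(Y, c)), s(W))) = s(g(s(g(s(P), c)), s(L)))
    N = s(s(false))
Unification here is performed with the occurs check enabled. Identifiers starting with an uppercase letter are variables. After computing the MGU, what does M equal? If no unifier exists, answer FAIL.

s(g(g(s(s(s(s(false)))), 2), g(c, s(s(s(s(false)))))))

Decompose s/1: g(Y1, s(s(s(Q)))) = g(N, s(s(M))).
Decompose g/2: Y1 = N,  s(s(s(Q))) = s(s(M)).
Bind Y1 := N; substituting into the one remaining equation that mentions Y1 gives: g(false, g(c, N)) = g(false, g(c, P)).
Decompose s/1: s(s(Q)) = s(M).
Decompose s/1: s(Q) = M.
Bind M := s(Q); no other remaining equation mentions M.
Decompose g/2: false = false,  g(c, N) = g(c, P).
Delete trivial equation false = false.
Decompose g/2: c = c,  N = P.
Delete trivial equation c = c.
Bind N := P; substituting into the one remaining equation that mentions N gives: P = s(s(false)). Substituting into the earlier binding gives Y1 := P.
Decompose s/1: g(g(L, Q), s(false)) = g(g(s(Y), g(g(W, 2), g(c, W))), s(false)).
Decompose g/2: g(L, Q) = g(s(Y), g(g(W, 2), g(c, W))),  s(false) = s(false).
Decompose g/2: L = s(Y),  Q = g(g(W, 2), g(c, W)).
Bind L := s(Y); substituting into the one remaining equation that mentions L gives: s(g(s(g(Y, c)), s(W))) = s(g(s(g(s(P), c)), s(s(Y)))).
Bind Q := g(g(W, 2), g(c, W)); no other remaining equation mentions Q. Substituting into the earlier binding gives M := s(g(g(W, 2), g(c, W))).
Delete trivial equation s(false) = s(false).
Decompose s/1: g(s(g(Y, c)), s(W)) = g(s(g(s(P), c)), s(s(Y))).
Decompose g/2: s(g(Y, c)) = s(g(s(P), c)),  s(W) = s(s(Y)).
Decompose s/1: g(Y, c) = g(s(P), c).
Decompose g/2: Y = s(P),  c = c.
Bind Y := s(P); substituting into the one remaining equation that mentions Y gives: s(W) = s(s(s(P))). Substituting into the earlier binding gives L := s(s(P)).
Delete trivial equation c = c.
Decompose s/1: W = s(s(P)).
Bind W := s(s(P)); no other remaining equation mentions W. Substituting into the earlier bindings gives M := s(g(g(s(s(P)), 2), g(c, s(s(P))))), Q := g(g(s(s(P)), 2), g(c, s(s(P)))).
Bind P := s(s(false)). Substituting into the earlier bindings gives Y1 := s(s(false)), M := s(g(g(s(s(s(s(false)))), 2), g(c, s(s(s(s(false))))))), N := s(s(false)), L := s(s(s(s(false)))), Q := g(g(s(s(s(s(false)))), 2), g(c, s(s(s(s(false)))))), Y := s(s(s(false))), W := s(s(s(s(false)))).
MGU = { Y1 ↦ s(s(false)), M ↦ s(g(g(s(s(s(s(false)))), 2), g(c, s(s(s(s(false))))))), N ↦ s(s(false)), L ↦ s(s(s(s(false)))), Q ↦ g(g(s(s(s(s(false)))), 2), g(c, s(s(s(s(false)))))), Y ↦ s(s(s(false))), W ↦ s(s(s(s(false)))), P ↦ s(s(false)) }, so M ↦ s(g(g(s(s(s(s(false)))), 2), g(c, s(s(s(s(false))))))).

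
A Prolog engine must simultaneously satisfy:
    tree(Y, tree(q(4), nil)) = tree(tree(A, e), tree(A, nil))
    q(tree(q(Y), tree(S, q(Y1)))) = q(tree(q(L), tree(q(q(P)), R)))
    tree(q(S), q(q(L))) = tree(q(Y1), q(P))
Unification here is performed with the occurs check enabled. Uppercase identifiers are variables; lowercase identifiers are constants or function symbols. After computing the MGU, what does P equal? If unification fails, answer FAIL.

Decompose tree/2: Y = tree(A, e),  tree(q(4), nil) = tree(A, nil).
Bind Y := tree(A, e); substituting into the one remaining equation that mentions Y gives: q(tree(q(tree(A, e)), tree(S, q(Y1)))) = q(tree(q(L), tree(q(q(P)), R))).
Decompose tree/2: q(4) = A,  nil = nil.
Bind A := q(4); substituting into the one remaining equation that mentions A gives: q(tree(q(tree(q(4), e)), tree(S, q(Y1)))) = q(tree(q(L), tree(q(q(P)), R))). Substituting into the earlier binding gives Y := tree(q(4), e).
Delete trivial equation nil = nil.
Decompose q/1: tree(q(tree(q(4), e)), tree(S, q(Y1))) = tree(q(L), tree(q(q(P)), R)).
Decompose tree/2: q(tree(q(4), e)) = q(L),  tree(S, q(Y1)) = tree(q(q(P)), R).
Decompose q/1: tree(q(4), e) = L.
Bind L := tree(q(4), e); substituting into the one remaining equation that mentions L gives: tree(q(S), q(q(tree(q(4), e)))) = tree(q(Y1), q(P)).
Decompose tree/2: S = q(q(P)),  q(Y1) = R.
Bind S := q(q(P)); substituting into the one remaining equation that mentions S gives: tree(q(q(q(P))), q(q(tree(q(4), e)))) = tree(q(Y1), q(P)).
Bind R := q(Y1); no other remaining equation mentions R.
Decompose tree/2: q(q(q(P))) = q(Y1),  q(q(tree(q(4), e))) = q(P).
Decompose q/1: q(q(P)) = Y1.
Bind Y1 := q(q(P)); no other remaining equation mentions Y1. Substituting into the earlier binding gives R := q(q(q(P))).
Decompose q/1: q(tree(q(4), e)) = P.
Bind P := q(tree(q(4), e)). Substituting into the earlier bindings gives S := q(q(q(tree(q(4), e)))), R := q(q(q(q(tree(q(4), e))))), Y1 := q(q(q(tree(q(4), e)))).
MGU = { Y -> tree(q(4), e), A -> q(4), L -> tree(q(4), e), S -> q(q(q(tree(q(4), e)))), R -> q(q(q(q(tree(q(4), e))))), Y1 -> q(q(q(tree(q(4), e)))), P -> q(tree(q(4), e)) }, so P -> q(tree(q(4), e)).

q(tree(q(4), e))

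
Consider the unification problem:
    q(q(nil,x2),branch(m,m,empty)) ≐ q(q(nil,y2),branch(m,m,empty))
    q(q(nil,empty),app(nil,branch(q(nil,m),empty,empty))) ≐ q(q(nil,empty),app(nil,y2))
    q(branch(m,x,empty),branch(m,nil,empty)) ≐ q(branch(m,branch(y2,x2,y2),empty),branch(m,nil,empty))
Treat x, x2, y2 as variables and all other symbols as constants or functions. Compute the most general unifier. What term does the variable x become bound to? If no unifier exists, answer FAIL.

branch(branch(q(nil,m),empty,empty),branch(q(nil,m),empty,empty),branch(q(nil,m),empty,empty))

Decompose q/2: q(nil,x2) ≐ q(nil,y2),  branch(m,m,empty) ≐ branch(m,m,empty).
Decompose q/2: nil ≐ nil,  x2 ≐ y2.
Delete trivial equation nil ≐ nil.
Bind x2 := y2; substituting into the one remaining equation that mentions x2 gives: q(branch(m,x,empty),branch(m,nil,empty)) ≐ q(branch(m,branch(y2,y2,y2),empty),branch(m,nil,empty)).
Delete trivial equation branch(m,m,empty) ≐ branch(m,m,empty).
Decompose q/2: q(nil,empty) ≐ q(nil,empty),  app(nil,branch(q(nil,m),empty,empty)) ≐ app(nil,y2).
Delete trivial equation q(nil,empty) ≐ q(nil,empty).
Decompose app/2: nil ≐ nil,  branch(q(nil,m),empty,empty) ≐ y2.
Delete trivial equation nil ≐ nil.
Bind y2 := branch(q(nil,m),empty,empty); substituting into the remaining equation gives: q(branch(m,x,empty),branch(m,nil,empty)) ≐ q(branch(m,branch(branch(q(nil,m),empty,empty),branch(q(nil,m),empty,empty),branch(q(nil,m),empty,empty)),empty),branch(m,nil,empty)). Substituting into the earlier binding gives x2 := branch(q(nil,m),empty,empty).
Decompose q/2: branch(m,x,empty) ≐ branch(m,branch(branch(q(nil,m),empty,empty),branch(q(nil,m),empty,empty),branch(q(nil,m),empty,empty)),empty),  branch(m,nil,empty) ≐ branch(m,nil,empty).
Decompose branch/3: m ≐ m,  x ≐ branch(branch(q(nil,m),empty,empty),branch(q(nil,m),empty,empty),branch(q(nil,m),empty,empty)),  empty ≐ empty.
Delete trivial equation m ≐ m.
Bind x := branch(branch(q(nil,m),empty,empty),branch(q(nil,m),empty,empty),branch(q(nil,m),empty,empty)); no other remaining equation mentions x.
Delete trivial equation empty ≐ empty.
Delete trivial equation branch(m,nil,empty) ≐ branch(m,nil,empty).
MGU = { x2 -> branch(q(nil,m),empty,empty), y2 -> branch(q(nil,m),empty,empty), x -> branch(branch(q(nil,m),empty,empty),branch(q(nil,m),empty,empty),branch(q(nil,m),empty,empty)) }, so x -> branch(branch(q(nil,m),empty,empty),branch(q(nil,m),empty,empty),branch(q(nil,m),empty,empty)).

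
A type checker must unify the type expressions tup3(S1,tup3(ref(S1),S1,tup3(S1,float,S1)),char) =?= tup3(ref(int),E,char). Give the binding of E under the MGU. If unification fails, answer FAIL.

tup3(ref(ref(int)),ref(int),tup3(ref(int),float,ref(int)))

Decompose tup3/3: S1 =?= ref(int),  tup3(ref(S1),S1,tup3(S1,float,S1)) =?= E,  char =?= char.
Bind S1 := ref(int); substituting into the one remaining equation that mentions S1 gives: tup3(ref(ref(int)),ref(int),tup3(ref(int),float,ref(int))) =?= E.
Bind E := tup3(ref(ref(int)),ref(int),tup3(ref(int),float,ref(int))); no other remaining equation mentions E.
Delete trivial equation char =?= char.
MGU = { S1 := ref(int), E := tup3(ref(ref(int)),ref(int),tup3(ref(int),float,ref(int))) }, so E := tup3(ref(ref(int)),ref(int),tup3(ref(int),float,ref(int))).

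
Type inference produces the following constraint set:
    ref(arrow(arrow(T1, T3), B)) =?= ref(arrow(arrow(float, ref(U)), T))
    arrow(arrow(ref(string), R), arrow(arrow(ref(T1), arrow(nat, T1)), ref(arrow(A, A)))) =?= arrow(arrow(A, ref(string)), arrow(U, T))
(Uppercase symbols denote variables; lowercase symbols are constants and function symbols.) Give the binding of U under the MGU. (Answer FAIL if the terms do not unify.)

Decompose ref/1: arrow(arrow(T1, T3), B) =?= arrow(arrow(float, ref(U)), T).
Decompose arrow/2: arrow(T1, T3) =?= arrow(float, ref(U)),  B =?= T.
Decompose arrow/2: T1 =?= float,  T3 =?= ref(U).
Bind T1 := float; substituting into the one remaining equation that mentions T1 gives: arrow(arrow(ref(string), R), arrow(arrow(ref(float), arrow(nat, float)), ref(arrow(A, A)))) =?= arrow(arrow(A, ref(string)), arrow(U, T)).
Bind T3 := ref(U); no other remaining equation mentions T3.
Bind B := T; no other remaining equation mentions B.
Decompose arrow/2: arrow(ref(string), R) =?= arrow(A, ref(string)),  arrow(arrow(ref(float), arrow(nat, float)), ref(arrow(A, A))) =?= arrow(U, T).
Decompose arrow/2: ref(string) =?= A,  R =?= ref(string).
Bind A := ref(string); substituting into the one remaining equation that mentions A gives: arrow(arrow(ref(float), arrow(nat, float)), ref(arrow(ref(string), ref(string)))) =?= arrow(U, T).
Bind R := ref(string); no other remaining equation mentions R.
Decompose arrow/2: arrow(ref(float), arrow(nat, float)) =?= U,  ref(arrow(ref(string), ref(string))) =?= T.
Bind U := arrow(ref(float), arrow(nat, float)); no other remaining equation mentions U. Substituting into the earlier binding gives T3 := ref(arrow(ref(float), arrow(nat, float))).
Bind T := ref(arrow(ref(string), ref(string))). Substituting into the earlier binding gives B := ref(arrow(ref(string), ref(string))).
MGU = { T1 ↦ float, T3 ↦ ref(arrow(ref(float), arrow(nat, float))), B ↦ ref(arrow(ref(string), ref(string))), A ↦ ref(string), R ↦ ref(string), U ↦ arrow(ref(float), arrow(nat, float)), T ↦ ref(arrow(ref(string), ref(string))) }, so U ↦ arrow(ref(float), arrow(nat, float)).

arrow(ref(float), arrow(nat, float))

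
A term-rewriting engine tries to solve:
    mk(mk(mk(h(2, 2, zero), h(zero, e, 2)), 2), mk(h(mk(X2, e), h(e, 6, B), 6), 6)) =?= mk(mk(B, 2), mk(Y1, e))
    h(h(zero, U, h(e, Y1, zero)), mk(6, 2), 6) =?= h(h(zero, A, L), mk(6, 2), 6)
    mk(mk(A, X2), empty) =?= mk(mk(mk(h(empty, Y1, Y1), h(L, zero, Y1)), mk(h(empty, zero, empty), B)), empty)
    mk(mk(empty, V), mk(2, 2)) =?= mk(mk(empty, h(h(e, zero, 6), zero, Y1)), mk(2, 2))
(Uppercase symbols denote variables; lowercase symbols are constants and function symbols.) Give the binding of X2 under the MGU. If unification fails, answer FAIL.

Decompose mk/2: mk(mk(h(2, 2, zero), h(zero, e, 2)), 2) =?= mk(B, 2),  mk(h(mk(X2, e), h(e, 6, B), 6), 6) =?= mk(Y1, e).
Decompose mk/2: mk(h(2, 2, zero), h(zero, e, 2)) =?= B,  2 =?= 2.
Bind B := mk(h(2, 2, zero), h(zero, e, 2)); substituting into the 2 remaining equations that mention B gives: mk(h(mk(X2, e), h(e, 6, mk(h(2, 2, zero), h(zero, e, 2))), 6), 6) =?= mk(Y1, e),  mk(mk(A, X2), empty) =?= mk(mk(mk(h(empty, Y1, Y1), h(L, zero, Y1)), mk(h(empty, zero, empty), mk(h(2, 2, zero), h(zero, e, 2)))), empty).
Delete trivial equation 2 =?= 2.
Decompose mk/2: h(mk(X2, e), h(e, 6, mk(h(2, 2, zero), h(zero, e, 2))), 6) =?= Y1,  6 =?= e.
Bind Y1 := h(mk(X2, e), h(e, 6, mk(h(2, 2, zero), h(zero, e, 2))), 6); substituting into the 3 remaining equations that mention Y1 gives: h(h(zero, U, h(e, h(mk(X2, e), h(e, 6, mk(h(2, 2, zero), h(zero, e, 2))), 6), zero)), mk(6, 2), 6) =?= h(h(zero, A, L), mk(6, 2), 6),  mk(mk(A, X2), empty) =?= mk(mk(mk(h(empty, h(mk(X2, e), h(e, 6, mk(h(2, 2, zero), h(zero, e, 2))), 6), h(mk(X2, e), h(e, 6, mk(h(2, 2, zero), h(zero, e, 2))), 6)), h(L, zero, h(mk(X2, e), h(e, 6, mk(h(2, 2, zero), h(zero, e, 2))), 6))), mk(h(empty, zero, empty), mk(h(2, 2, zero), h(zero, e, 2)))), empty),  mk(mk(empty, V), mk(2, 2)) =?= mk(mk(empty, h(h(e, zero, 6), zero, h(mk(X2, e), h(e, 6, mk(h(2, 2, zero), h(zero, e, 2))), 6))), mk(2, 2)).
Clash: constants 6 and e differ; no unifier exists.

FAIL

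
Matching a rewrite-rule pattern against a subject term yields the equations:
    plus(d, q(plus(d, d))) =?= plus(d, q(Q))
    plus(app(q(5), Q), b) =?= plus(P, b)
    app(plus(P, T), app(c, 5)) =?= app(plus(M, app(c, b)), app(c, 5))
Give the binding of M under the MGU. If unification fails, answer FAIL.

app(q(5), plus(d, d))

Decompose plus/2: d =?= d,  q(plus(d, d)) =?= q(Q).
Delete trivial equation d =?= d.
Decompose q/1: plus(d, d) =?= Q.
Bind Q := plus(d, d); substituting into the one remaining equation that mentions Q gives: plus(app(q(5), plus(d, d)), b) =?= plus(P, b).
Decompose plus/2: app(q(5), plus(d, d)) =?= P,  b =?= b.
Bind P := app(q(5), plus(d, d)); substituting into the one remaining equation that mentions P gives: app(plus(app(q(5), plus(d, d)), T), app(c, 5)) =?= app(plus(M, app(c, b)), app(c, 5)).
Delete trivial equation b =?= b.
Decompose app/2: plus(app(q(5), plus(d, d)), T) =?= plus(M, app(c, b)),  app(c, 5) =?= app(c, 5).
Decompose plus/2: app(q(5), plus(d, d)) =?= M,  T =?= app(c, b).
Bind M := app(q(5), plus(d, d)); no other remaining equation mentions M.
Bind T := app(c, b); no other remaining equation mentions T.
Delete trivial equation app(c, 5) =?= app(c, 5).
MGU = { Q ↦ plus(d, d), P ↦ app(q(5), plus(d, d)), M ↦ app(q(5), plus(d, d)), T ↦ app(c, b) }, so M ↦ app(q(5), plus(d, d)).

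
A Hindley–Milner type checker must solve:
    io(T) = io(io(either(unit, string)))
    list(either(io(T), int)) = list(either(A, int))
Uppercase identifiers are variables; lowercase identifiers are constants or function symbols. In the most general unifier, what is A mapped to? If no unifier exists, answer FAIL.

io(io(either(unit, string)))

Decompose io/1: T = io(either(unit, string)).
Bind T := io(either(unit, string)); substituting into the remaining equation gives: list(either(io(io(either(unit, string))), int)) = list(either(A, int)).
Decompose list/1: either(io(io(either(unit, string))), int) = either(A, int).
Decompose either/2: io(io(either(unit, string))) = A,  int = int.
Bind A := io(io(either(unit, string))); no other remaining equation mentions A.
Delete trivial equation int = int.
MGU = { T -> io(either(unit, string)), A -> io(io(either(unit, string))) }, so A -> io(io(either(unit, string))).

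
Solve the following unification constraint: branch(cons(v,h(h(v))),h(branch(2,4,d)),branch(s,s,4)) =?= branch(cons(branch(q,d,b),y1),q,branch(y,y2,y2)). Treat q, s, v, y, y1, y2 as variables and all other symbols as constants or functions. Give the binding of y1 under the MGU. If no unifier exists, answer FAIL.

h(h(branch(h(branch(2,4,d)),d,b)))

Decompose branch/3: cons(v,h(h(v))) =?= cons(branch(q,d,b),y1),  h(branch(2,4,d)) =?= q,  branch(s,s,4) =?= branch(y,y2,y2).
Decompose cons/2: v =?= branch(q,d,b),  h(h(v)) =?= y1.
Bind v := branch(q,d,b); substituting into the one remaining equation that mentions v gives: h(h(branch(q,d,b))) =?= y1.
Bind y1 := h(h(branch(q,d,b))); no other remaining equation mentions y1.
Bind q := h(branch(2,4,d)); no other remaining equation mentions q. Substituting into the earlier bindings gives v := branch(h(branch(2,4,d)),d,b), y1 := h(h(branch(h(branch(2,4,d)),d,b))).
Decompose branch/3: s =?= y,  s =?= y2,  4 =?= y2.
Bind s := y; substituting into the one remaining equation that mentions s gives: y =?= y2.
Bind y := y2; no other remaining equation mentions y. Substituting into the earlier binding gives s := y2.
Bind y2 := 4. Substituting into the earlier bindings gives s := 4, y := 4.
MGU = { v ↦ branch(h(branch(2,4,d)),d,b), y1 ↦ h(h(branch(h(branch(2,4,d)),d,b))), q ↦ h(branch(2,4,d)), s ↦ 4, y ↦ 4, y2 ↦ 4 }, so y1 ↦ h(h(branch(h(branch(2,4,d)),d,b))).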